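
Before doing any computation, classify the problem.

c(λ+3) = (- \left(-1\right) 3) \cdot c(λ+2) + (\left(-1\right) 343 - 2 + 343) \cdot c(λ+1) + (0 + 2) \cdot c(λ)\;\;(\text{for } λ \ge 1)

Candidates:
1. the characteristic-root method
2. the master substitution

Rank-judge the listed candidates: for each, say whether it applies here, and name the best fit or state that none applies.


Best approach: the characteristic-root method — no index-dependence in the weights and nothing inhomogeneous: classic characteristic-equation setup.
- the characteristic-root method — applicable, and directly so.
- the master substitution — with no divided-index recursive call, reindexing by powers of a base buys nothing.


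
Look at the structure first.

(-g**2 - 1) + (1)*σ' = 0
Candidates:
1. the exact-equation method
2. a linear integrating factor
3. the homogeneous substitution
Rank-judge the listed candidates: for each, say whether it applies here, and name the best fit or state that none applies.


Diagnosis: no special technique — solved for the derivative, σ never appears on the right — this is a direct integration in g, not a differential-equations problem at heart.
- the exact-equation method: with the unknown absent from both coefficients, the cross-partial test holds emptily — nothing for the exact method to work on.
- a linear integrating factor: with the unknown absent the integrating factor is a formality; direct integration is the working structure.
- the homogeneous substitution — the slope changes under joint rescaling, failing the degree-zero test.


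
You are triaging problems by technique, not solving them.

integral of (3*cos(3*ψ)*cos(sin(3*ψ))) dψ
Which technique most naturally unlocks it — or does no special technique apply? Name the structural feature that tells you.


Method: u-substitution — structure check: outer function, inner expression sin(3*ψ), inner derivative as a factor — the classic u = sin(3*ψ) pattern.


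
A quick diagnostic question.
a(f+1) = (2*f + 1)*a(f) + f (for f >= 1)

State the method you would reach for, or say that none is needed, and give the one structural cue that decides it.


Diagnosis: a summation factor — the coefficient 2*f + 1 drifts with the index, so no fixed root exists; normalizing by the cumulative product telescopes it.


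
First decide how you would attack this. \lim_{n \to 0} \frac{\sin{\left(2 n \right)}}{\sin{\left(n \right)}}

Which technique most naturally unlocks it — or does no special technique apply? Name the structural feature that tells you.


Method: l'Hôpital's rule (0/0) — both numerator and denominator vanish at 0: the genuine 0/0 indeterminate that l'Hôpital exists for. A first-order expansion at the point is an equally standard path; the rule packages it.


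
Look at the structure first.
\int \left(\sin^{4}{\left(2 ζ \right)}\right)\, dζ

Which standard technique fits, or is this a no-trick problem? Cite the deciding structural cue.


Method: a trigonometric identity — the even exponent on \sin^{4}{\left(2 ζ \right)} signals one move: rewrite via cos of the doubled angle.


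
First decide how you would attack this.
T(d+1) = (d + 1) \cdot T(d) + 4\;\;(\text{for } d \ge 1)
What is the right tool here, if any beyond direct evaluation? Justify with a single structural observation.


Verdict: a summation factor — first-order linear but the coefficient d + 1 moves with the index — divide by the cumulative product and telescope.


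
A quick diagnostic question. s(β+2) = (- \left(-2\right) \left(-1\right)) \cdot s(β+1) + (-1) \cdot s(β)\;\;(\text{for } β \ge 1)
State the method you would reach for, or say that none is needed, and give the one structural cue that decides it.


Verdict: the characteristic-root method — the recurrence is linear and homogeneous with constant coefficients, so the ansatz r^β turns it into a polynomial equation for r.


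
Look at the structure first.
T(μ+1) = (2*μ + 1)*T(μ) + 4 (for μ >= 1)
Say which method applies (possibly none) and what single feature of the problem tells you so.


Method: a summation factor — because the multiplier 2*μ + 1 is index-dependent, divide through by its running product and sum the resulting differences.


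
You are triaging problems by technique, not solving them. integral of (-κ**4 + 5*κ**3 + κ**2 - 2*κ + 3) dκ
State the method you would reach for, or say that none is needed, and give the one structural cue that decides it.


Method: no special technique — scan for structure and find none: constant multiples of powers of κ, integrate directly.


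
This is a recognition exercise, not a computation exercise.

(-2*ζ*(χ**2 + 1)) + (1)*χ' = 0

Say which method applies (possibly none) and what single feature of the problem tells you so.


Verdict: separation of variables — one side of the product carries the independent variable, the other the unknown — the textbook separation shape.


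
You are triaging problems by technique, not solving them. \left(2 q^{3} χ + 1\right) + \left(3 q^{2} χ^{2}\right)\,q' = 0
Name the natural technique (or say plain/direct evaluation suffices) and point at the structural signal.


Verdict: the exact-equation method — take the mixed partials of 2 q^{3} χ + 1 and 3 q^{2} χ^{2}: they are equal, which certifies an exact differential.


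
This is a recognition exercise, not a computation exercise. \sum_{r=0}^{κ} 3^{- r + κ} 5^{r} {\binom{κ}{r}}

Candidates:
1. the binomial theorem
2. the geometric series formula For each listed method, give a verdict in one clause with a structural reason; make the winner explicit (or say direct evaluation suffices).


Best approach: the binomial theorem — the summand is term r of a binomial expansion in 5 and 3; the whole sum is a single power.
- the binomial theorem: applicable, and directly so.
- the geometric series formula: the term-to-term ratio changes with the index, so the geometric formula cannot close it.


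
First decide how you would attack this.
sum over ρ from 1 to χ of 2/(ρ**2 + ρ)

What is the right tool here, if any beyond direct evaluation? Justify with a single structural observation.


Diagnosis: telescoping — the summand 2/(ρ**2 + ρ) decomposes into fractions whose poles differ by an integer shift — the series collapses.


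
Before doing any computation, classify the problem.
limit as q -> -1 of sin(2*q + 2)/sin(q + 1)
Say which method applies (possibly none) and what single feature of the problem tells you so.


Verdict: l'Hôpital's rule (0/0) — numerator and denominator both vanish at -1 — a genuine 0/0 form, which is exactly when l'Hôpital applies. One could equally expand both pieces locally and compare leading terms; the rule does that in one stroke.


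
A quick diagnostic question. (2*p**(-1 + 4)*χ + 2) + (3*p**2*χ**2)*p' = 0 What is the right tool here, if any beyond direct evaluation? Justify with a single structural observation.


Method: the exact-equation method — because the two cross partials coincide, the form is conservative as written — recover its potential in (χ, p).


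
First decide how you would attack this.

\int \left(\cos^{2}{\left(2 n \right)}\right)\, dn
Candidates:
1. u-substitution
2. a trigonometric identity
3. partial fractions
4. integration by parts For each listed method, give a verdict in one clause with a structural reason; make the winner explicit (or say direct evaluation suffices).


Method: a trigonometric identity — an even power like \cos^{2}{\left(2 n \right)} flattens under the half-angle identity into first-degree cosines you can integrate directly.
- u-substitution: no subexpression of the integrand pairs with its own derivative as a factor — individual terms may offer their own substitutions, but any change of variable covering the whole integral would have to be constructed from outside the expression.
- a trigonometric identity — yes — fits the structure here.
- partial fractions — there is no rational-function structure to decompose.
- integration by parts — not the natural route: no polynomial-kernel product appears — a recursive parts reduction of the trigonometric product exists, but the identity rewrite is direct.


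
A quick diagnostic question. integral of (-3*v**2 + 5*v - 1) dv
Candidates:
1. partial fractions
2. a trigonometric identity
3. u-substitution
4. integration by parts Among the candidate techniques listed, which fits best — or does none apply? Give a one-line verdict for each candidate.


Method: no special technique — a term-by-term power-rule job in v; no substitution or rearrangement earns its keep here.
- partial fractions: the expression is not a ratio of polynomials that decomposes further.
- a trigonometric identity — there is no trigonometric structure at all — the integrand carries no sine or cosine to rewrite.
- u-substitution — any workable substitution here is cosmetic — the integrand is already in directly integrable form.
- integration by parts: splitting off a factor buys nothing — the integrand integrates directly without parts.


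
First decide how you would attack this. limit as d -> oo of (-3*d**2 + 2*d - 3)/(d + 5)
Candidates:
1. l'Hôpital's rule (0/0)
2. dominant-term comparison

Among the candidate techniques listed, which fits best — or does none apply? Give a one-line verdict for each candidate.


Best approach: dominant-term comparison — as d grows, only the highest-degree terms matter — compare leading terms and read the limit off.
- l'Hôpital's rule (0/0): no 0/0 form appears: written as one quotient, top and bottom both grow without bound, and the ratio is decided by their leading terms.
- dominant-term comparison — yes — fits the structure here.


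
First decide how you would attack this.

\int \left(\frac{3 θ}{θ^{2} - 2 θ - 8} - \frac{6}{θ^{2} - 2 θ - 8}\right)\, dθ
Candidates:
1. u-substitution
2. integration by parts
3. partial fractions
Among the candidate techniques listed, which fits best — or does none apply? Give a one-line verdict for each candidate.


Best approach: partial fractions — break θ^{2} - 2 θ - 8 into its roots and the integral splits into logarithm-sized bites.
- u-substitution: no subexpression of the integrand pairs with its own derivative as a factor — individual terms may offer their own substitutions, but any change of variable covering the whole integral would have to be constructed from outside the expression.
- integration by parts: the integrand does not split as a nonconstant polynomial times an exp, sine, cosine of a linear argument, or logarithm — no polynomial-kernel parts product to differentiate one side of.
- partial fractions — applies; the problem has the shape this method handles.


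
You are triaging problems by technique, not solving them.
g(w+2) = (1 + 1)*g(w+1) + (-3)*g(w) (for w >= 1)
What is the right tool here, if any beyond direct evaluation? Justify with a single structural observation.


Verdict: the characteristic-root method — the recurrence is linear and homogeneous with constant coefficients, so the ansatz r^w turns it into a polynomial equation for r.


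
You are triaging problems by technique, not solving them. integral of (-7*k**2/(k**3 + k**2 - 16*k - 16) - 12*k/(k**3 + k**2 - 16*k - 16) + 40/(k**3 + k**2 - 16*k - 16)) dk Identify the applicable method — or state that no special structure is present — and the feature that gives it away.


Diagnosis: partial fractions — k**3 + k**2 - 16*k - 16 splits into linear pieces, so the quotient is a sum of simple fractions — decompose before integrating.


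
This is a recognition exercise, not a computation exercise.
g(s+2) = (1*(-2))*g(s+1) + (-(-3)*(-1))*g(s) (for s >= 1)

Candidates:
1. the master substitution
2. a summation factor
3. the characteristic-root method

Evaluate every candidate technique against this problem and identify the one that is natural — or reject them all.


Diagnosis: the characteristic-root method — linear, homogeneous, constant coefficients: solutions of the form r^s exist — find the roots of the characteristic polynomial.
- the master substitution: this is shift-type recursion, outside the divide-and-conquer template.
- a summation factor: a summation factor telescopes one-step recursions; this one carries higher-order memory.
- the characteristic-root method: yes, a natural case for it.


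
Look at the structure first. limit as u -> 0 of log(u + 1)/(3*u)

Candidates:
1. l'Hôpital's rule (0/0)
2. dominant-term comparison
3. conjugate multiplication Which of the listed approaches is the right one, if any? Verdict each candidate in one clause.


Diagnosis: l'Hôpital's rule (0/0) — plug in 0: top and bottom both hit zero, so differentiate each and retry. The standard small-argument limits would also carry it; the rule is the systematic route.
- l'Hôpital's rule (0/0) — applies; the problem has the shape this method handles.
- dominant-term comparison: leading-power comparison does not apply to this form.
- conjugate multiplication: no divergent radical difference is present for a conjugate pair to cancel.


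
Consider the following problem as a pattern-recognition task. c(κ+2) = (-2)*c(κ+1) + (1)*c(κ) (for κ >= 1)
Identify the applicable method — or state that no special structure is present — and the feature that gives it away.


Best approach: the characteristic-root method — linear, homogeneous, constant coefficients: solutions of the form r^κ exist — find the roots of the characteristic polynomial.


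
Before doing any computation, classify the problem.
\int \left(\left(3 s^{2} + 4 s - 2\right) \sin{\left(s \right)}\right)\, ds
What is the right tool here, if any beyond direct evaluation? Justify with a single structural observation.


Diagnosis: integration by parts — a polynomial factor 3 s^{2} + 4 s - 2 multiplies \sin{\left(s \right)}; differentiating 3 s^{2} + 4 s - 2 lowers its degree while \sin{\left(s \right)} integrates cleanly, so parts wins.


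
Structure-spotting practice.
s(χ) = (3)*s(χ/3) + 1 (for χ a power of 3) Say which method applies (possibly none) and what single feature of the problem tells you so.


Best approach: the master substitution — the call at χ/3 makes this multiplicative recursion; the master-style substitution converts it to additive.


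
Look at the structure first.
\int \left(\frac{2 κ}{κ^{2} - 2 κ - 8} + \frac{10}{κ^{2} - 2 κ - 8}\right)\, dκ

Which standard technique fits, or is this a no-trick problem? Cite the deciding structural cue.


Diagnosis: partial fractions — κ^{2} - 2 κ - 8 splits into linear pieces, so the quotient is a sum of simple fractions — decompose before integrating.


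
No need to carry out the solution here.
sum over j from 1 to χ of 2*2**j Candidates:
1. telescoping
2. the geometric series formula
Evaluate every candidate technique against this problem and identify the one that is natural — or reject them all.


Method: the geometric series formula — the ratio of consecutive terms is the constant 2, independent of the index — a geometric sum.
- telescoping: computed from the summand as displayed, the partial sums build up without the pairwise collapse telescoping exploits.
- the geometric series formula: applicable, and directly so.


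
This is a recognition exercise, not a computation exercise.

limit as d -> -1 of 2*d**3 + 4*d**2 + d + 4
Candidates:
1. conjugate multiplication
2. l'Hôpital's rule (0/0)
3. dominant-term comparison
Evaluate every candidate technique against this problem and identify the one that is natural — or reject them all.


Diagnosis: no special technique — no denominator vanishes and nothing blows up at -1: direct substitution is the whole computation.
- conjugate multiplication: the conjugate move applies to radical differences, which this is not.
- l'Hôpital's rule (0/0): substituting the point gives a finite value outright — there is no indeterminate clash to repair.
- dominant-term comparison — this limit is not decided by comparing leading-term growth at infinity.


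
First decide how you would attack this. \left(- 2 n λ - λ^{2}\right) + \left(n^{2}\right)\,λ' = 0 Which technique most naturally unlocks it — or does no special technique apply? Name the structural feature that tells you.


Best approach: the homogeneous substitution — the slope is degree-zero homogeneous: the ratio substitution v = λ/n collapses it. A Bernoulli rewrite works here as the equation stands — the homogeneous substitution is the more immediate reading.


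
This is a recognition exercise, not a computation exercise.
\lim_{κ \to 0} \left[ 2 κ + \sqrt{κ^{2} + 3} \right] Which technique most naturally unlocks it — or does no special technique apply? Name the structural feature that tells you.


Verdict: no special technique — the expression is continuous at the evaluation point — substitute directly; no indeterminate form appears.


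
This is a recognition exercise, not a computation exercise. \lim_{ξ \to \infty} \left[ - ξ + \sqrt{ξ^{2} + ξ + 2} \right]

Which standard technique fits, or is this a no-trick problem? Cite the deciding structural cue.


Verdict: conjugate multiplication — \sqrt{ξ^{2} + ξ + 2} and ξ both blow up, but their difference is tame once the conjugate rationalizes it.


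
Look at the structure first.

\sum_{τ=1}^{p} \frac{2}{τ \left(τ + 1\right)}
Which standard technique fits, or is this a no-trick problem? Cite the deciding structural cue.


Diagnosis: telescoping — split \frac{2}{τ \left(τ + 1\right)} by partial fractions and the pieces are one function at shifted arguments — interior terms cancel.


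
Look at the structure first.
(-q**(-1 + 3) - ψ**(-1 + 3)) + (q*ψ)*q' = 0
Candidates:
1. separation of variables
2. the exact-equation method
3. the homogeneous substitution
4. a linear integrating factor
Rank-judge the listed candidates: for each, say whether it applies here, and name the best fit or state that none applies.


Diagnosis: the homogeneous substitution — scaling ψ and q together leaves the slope fixed — it depends only on q/ψ, so substitute the ratio. A Bernoulli substitution is a fair alternative on this equation directly; the homogeneous reading takes it as given.
- separation of variables — the two dependences are entangled, not a clean product of one-variable pieces.
- the exact-equation method: the cross partial derivatives disagree, so no single potential exists.
- the homogeneous substitution — yes, a natural case for it.
- a linear integrating factor: the unknown enters nonlinearly (through a power, a denominator, or a transcendental function), which the linear integrating-factor recipe cannot absorb as-is — any repair would come from a preliminary substitution, not the factor.


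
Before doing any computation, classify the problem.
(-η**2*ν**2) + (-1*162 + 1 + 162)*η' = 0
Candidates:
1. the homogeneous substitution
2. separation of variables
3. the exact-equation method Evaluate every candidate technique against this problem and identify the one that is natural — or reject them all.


Technique: separation of variables — the slope splits multiplicatively: ν**2 carrying all ν-dependence times η**2 carrying all η-dependence — separate and integrate.
- the homogeneous substitution — rescaling both variables together changes the slope, so no ratio substitution collapses it.
- separation of variables: yes, a natural case for it.
- the exact-equation method: the cross partial derivatives disagree, so no single potential exists.


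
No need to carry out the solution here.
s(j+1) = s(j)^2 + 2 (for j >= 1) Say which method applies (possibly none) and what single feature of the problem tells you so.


Verdict: no special technique — the recurrence is nonlinear in the sequence values; study it directly, no linear machinery applies.


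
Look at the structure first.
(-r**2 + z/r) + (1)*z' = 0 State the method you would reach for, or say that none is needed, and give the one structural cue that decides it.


Best approach: a linear integrating factor — the unknown enters only to the first power against a nonzero forcing term — the integrating-factor template applies directly.


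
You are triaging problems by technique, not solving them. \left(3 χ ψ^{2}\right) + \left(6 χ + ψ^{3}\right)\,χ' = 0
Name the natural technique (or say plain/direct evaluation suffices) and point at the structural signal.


Verdict: the exact-equation method — the mixed-partials test passes for 3 χ ψ^{2} and 6 χ + ψ^{3}, so a potential function exists as presented.


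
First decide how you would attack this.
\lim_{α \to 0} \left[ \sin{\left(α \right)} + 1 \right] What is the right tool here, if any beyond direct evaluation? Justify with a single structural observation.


Diagnosis: no special technique — the expression is continuous at the evaluation point — substitute directly; no indeterminate form appears.


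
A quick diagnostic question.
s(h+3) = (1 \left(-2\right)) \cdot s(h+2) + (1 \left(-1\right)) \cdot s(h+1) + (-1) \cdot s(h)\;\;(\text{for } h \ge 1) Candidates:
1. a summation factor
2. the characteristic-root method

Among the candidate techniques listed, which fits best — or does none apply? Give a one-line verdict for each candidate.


Diagnosis: the characteristic-root method — constant coefficients and linearity mean the ansatz r^h reduces it to solving the characteristic polynomial.
- a summation factor: a summation factor telescopes one-step recursions; this one carries higher-order memory.
- the characteristic-root method: applicable, and directly so.


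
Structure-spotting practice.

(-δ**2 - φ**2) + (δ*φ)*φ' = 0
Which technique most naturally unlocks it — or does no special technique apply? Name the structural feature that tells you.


Technique: the homogeneous substitution — scaling δ and φ together leaves the slope fixed — it depends only on φ/δ, so substitute the ratio. A Bernoulli substitution is a fair alternative on this equation directly; the homogeneous reading takes it as given.


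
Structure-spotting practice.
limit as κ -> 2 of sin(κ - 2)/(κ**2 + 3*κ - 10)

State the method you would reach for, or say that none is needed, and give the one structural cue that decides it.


Diagnosis: l'Hôpital's rule (0/0) — numerator and denominator both vanish at 2 — a genuine 0/0 form, which is exactly when l'Hôpital applies. Expanding numerator and denominator to first order gives the same value — the rule automates exactly that.


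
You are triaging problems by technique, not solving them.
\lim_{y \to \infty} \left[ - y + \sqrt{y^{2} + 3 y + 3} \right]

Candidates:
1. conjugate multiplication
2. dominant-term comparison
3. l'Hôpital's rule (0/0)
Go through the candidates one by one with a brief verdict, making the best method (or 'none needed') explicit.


Best approach: conjugate multiplication — \sqrt{y^{2} + 3 y + 3} and y both blow up, but their difference is tame once the conjugate rationalizes it.
- conjugate multiplication: applicable, and directly so.
- dominant-term comparison: no dominant power emerges to decide the limit by degree comparison.
- l'Hôpital's rule (0/0) — substitution produces ∞ − ∞ rather than a vanishing quotient; the rule needs a 0/0 ratio to act on.


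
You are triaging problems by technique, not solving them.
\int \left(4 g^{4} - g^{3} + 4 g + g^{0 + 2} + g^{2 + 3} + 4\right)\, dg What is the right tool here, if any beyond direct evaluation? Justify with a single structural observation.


Verdict: no special technique — every term is a constant multiple of a power of g; term-wise power-rule integration needs no preliminary transformation.


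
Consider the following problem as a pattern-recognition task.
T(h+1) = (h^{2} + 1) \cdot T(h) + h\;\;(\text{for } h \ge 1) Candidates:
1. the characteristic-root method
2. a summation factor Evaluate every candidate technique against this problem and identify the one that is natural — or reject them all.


Best approach: a summation factor — first-order linear but the coefficient h^{2} + 1 moves with the index — divide by the cumulative product and telescope.
- the characteristic-root method — the coefficients change with the index, which the root method cannot absorb.
- a summation factor: applicable, and directly so.


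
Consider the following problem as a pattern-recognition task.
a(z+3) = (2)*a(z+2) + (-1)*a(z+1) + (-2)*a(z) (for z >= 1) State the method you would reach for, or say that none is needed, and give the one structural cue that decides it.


Technique: the characteristic-root method — because shifting z leaves the equation's coefficients unchanged, exponential trials reduce it to algebra.


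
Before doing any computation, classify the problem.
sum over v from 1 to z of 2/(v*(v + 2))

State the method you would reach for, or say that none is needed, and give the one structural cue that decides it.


Verdict: telescoping — after splitting 2/(v*(v + 2)) into partial fractions, the pieces are shifted copies of one function and cancel telescopically.


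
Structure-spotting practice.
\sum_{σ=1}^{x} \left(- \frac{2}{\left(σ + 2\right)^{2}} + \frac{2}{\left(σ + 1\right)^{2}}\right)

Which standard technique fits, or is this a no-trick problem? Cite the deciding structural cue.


Verdict: telescoping — write out three consecutive terms and watch the interior cancel: the advanced copy one term subtracts reappears as the very next term's leading piece, pair after pair.


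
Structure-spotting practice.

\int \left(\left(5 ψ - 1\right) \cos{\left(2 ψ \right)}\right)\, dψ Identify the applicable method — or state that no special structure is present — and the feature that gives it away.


Diagnosis: integration by parts — the integrand splits as 5 ψ - 1 times \cos{\left(2 ψ \right)} — repeatedly differentiating the polynomial part kills it, which is the parts ladder.


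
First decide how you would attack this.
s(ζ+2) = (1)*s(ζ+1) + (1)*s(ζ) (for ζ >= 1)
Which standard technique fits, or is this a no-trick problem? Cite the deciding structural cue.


Technique: the characteristic-root method — the recurrence is linear and homogeneous with constant coefficients, so the ansatz r^ζ turns it into a polynomial equation for r.


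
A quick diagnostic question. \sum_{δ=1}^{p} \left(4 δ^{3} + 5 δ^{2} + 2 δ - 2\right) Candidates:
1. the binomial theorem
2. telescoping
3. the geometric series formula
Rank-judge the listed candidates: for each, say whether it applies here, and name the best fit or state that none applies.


Method: no special technique — no cancellation, no constant ratio, no binomial weights — just polynomial terms summed directly.
- the binomial theorem: no binomial coefficients pair up with complementary powers here.
- telescoping: computed from the summand as displayed, the partial sums build up without the pairwise collapse telescoping exploits.
- the geometric series formula — there is no constant term-to-term ratio.


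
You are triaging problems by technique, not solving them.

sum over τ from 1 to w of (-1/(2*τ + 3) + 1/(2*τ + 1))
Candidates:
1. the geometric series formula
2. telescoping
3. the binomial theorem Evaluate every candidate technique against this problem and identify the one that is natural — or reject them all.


Verdict: telescoping — this sum is a zipper: each term contributes 1/(2*τ + 1) and removes the next index's value, which the following term puts back, closing term by term.
- the geometric series formula: consecutive terms are not related by a fixed multiplier.
- telescoping — applicable, and directly so.
- the binomial theorem — the terms lack the binomial-coefficient-weighted complementary-power pattern of an expansion.


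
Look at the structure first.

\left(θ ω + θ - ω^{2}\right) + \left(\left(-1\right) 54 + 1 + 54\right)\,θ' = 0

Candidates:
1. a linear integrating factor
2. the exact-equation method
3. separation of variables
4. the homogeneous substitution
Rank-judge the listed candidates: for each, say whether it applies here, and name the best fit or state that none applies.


Diagnosis: a linear integrating factor — linear in the unknown with genuine forcing: multiply through by the exponential of the integrated coefficient and the left side closes into one derivative.
- a linear integrating factor: yes, a natural case for it.
- the exact-equation method — the mixed partial derivatives differ, so the left side is not a total differential.
- separation of variables — the two dependences are entangled, not a clean product of one-variable pieces.
- the homogeneous substitution — the slope does not depend on the ratio of the variables alone.


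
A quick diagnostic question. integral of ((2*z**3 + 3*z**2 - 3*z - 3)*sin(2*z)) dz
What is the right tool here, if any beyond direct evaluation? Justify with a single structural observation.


Diagnosis: integration by parts — 2*z**3 + 3*z**2 - 3*z - 3 dies after finitely many derivatives while sin(2*z) cycles under integration — the tabular/parts setup.


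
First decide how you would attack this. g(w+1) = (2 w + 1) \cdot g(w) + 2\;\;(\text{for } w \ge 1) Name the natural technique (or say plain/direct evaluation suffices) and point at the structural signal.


Diagnosis: a summation factor — because the multiplier 2 w + 1 is index-dependent, divide through by its running product and sum the resulting differences.


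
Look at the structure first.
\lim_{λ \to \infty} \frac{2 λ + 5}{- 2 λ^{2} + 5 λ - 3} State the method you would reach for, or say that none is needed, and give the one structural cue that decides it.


Diagnosis: dominant-term comparison — divide through by the highest power of λ; every lower-order term dies and the dominant terms decide the limit. Viewed as a single quotient this is an ∞/∞ form — an at-infinity application of l'Hôpital's rule would also resolve it; comparing leading growth reads the answer without differentiating.


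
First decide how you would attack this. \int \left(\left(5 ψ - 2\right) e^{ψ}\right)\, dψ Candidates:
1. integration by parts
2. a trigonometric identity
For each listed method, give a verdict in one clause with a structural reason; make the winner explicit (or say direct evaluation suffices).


Technique: integration by parts — the integrand splits as 5 ψ - 2 times e^{ψ} — repeatedly differentiating the polynomial part kills it, which is the parts ladder.
- integration by parts: yes — fits the structure here.
- a trigonometric identity — there is no trigonometric structure at all — the integrand carries no sine or cosine to rewrite.


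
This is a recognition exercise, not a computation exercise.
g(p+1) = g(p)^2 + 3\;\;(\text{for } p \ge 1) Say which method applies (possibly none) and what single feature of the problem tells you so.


Verdict: no special technique — the new term depends nonlinearly on the old ones, which disqualifies every superposition-based technique.


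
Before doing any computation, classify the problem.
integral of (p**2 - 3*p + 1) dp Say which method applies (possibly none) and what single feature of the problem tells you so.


Verdict: no special technique — nothing composite, nothing rational, nothing trigonometric — each constant-multiple power of p integrates by the power rule alone.


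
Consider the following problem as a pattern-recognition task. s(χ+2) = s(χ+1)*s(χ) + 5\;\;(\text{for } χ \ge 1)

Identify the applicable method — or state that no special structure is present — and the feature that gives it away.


Verdict: no special technique — this one you iterate or analyze qualitatively: the nonlinearity defeats linear solution methods.


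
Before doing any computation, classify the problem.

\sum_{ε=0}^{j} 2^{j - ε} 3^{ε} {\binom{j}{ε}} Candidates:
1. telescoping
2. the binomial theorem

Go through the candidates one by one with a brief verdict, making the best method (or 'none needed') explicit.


Method: the binomial theorem — binomial coefficients against complementary powers of 3 and 2: recognize the binomial expansion and resum.
- telescoping — the summand is not presented as a shifted difference — a telescoping rewrite may exist, but the displayed structure does not offer one.
- the binomial theorem — yes — fits the structure here.


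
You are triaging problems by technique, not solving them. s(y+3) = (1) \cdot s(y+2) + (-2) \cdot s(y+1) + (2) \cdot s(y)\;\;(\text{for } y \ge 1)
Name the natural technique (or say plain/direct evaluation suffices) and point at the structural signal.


Technique: the characteristic-root method — no index-dependence in the weights and nothing inhomogeneous: classic characteristic-equation setup.


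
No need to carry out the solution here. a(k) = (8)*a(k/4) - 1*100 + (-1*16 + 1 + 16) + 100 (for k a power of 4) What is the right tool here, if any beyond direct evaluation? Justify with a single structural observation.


Best approach: the master substitution — the argument contracts 4-fold per step: reindex k exponentially and solve the linear recurrence in the new index.


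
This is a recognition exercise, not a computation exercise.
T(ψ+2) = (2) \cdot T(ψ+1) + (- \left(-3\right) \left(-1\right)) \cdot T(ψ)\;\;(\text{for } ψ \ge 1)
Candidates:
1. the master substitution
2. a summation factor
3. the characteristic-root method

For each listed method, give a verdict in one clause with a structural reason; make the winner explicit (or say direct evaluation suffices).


Diagnosis: the characteristic-root method — this is the constant-coefficient homogeneous case — the whole solution in ψ reduces to a polynomial's roots.
- the master substitution: the recursion steps by a constant offset, so exponential reindexing is pointless.
- a summation factor — the recurrence reaches back more than one step, outside the first-order family a summation factor normalizes.
- the characteristic-root method — applies; the problem has the shape this method handles.


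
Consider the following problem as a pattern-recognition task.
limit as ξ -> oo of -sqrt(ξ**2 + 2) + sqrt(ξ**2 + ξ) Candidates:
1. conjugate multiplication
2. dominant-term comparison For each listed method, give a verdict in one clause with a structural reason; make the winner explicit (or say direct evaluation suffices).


Verdict: conjugate multiplication — an infinity-minus-infinity difference with a surviving radical — multiply by the conjugate to cancel the divergence.
- conjugate multiplication: yes — fits the structure here.
- dominant-term comparison: no dominant power emerges to decide the limit by degree comparison.


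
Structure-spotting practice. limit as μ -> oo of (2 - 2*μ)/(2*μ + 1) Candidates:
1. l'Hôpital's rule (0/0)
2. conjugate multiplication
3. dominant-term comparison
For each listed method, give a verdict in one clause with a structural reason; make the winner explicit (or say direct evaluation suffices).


Method: dominant-term comparison — divide through by the highest power of μ; every lower-order term dies and the dominant terms decide the limit.
- l'Hôpital's rule (0/0): viewed as a single quotient this runs to ∞/∞, not the 0/0 clash this candidate addresses; an at-infinity variant of the rule would resolve it, but comparing leading growth reads the answer without differentiating.
- conjugate multiplication — there are no radicals in tension whose conjugate would simplify matters.
- dominant-term comparison: applicable, and directly so.


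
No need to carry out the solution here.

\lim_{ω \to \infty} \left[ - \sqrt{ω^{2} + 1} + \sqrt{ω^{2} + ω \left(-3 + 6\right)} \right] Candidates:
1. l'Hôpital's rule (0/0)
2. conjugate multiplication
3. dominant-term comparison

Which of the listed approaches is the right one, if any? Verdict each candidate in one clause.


Best approach: conjugate multiplication — \sqrt{ω^{2} + ω \left(-3 + 6\right)} and \sqrt{ω^{2} + 1} both blow up, but their difference is tame once the conjugate rationalizes it.
- l'Hôpital's rule (0/0): substitution produces ∞ − ∞ rather than a vanishing quotient; the rule needs a 0/0 ratio to act on.
- conjugate multiplication — a fit — the right tool for this form.
- dominant-term comparison: no dominant-degree comparison decides it.


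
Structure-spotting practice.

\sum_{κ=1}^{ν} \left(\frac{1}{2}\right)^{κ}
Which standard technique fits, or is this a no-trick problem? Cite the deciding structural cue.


Diagnosis: the geometric series formula — each term is \frac{1}{2} times the previous one, so the geometric-series formula applies directly.


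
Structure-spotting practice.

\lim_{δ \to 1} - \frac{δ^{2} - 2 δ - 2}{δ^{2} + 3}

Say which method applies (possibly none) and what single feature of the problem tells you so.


Diagnosis: no special technique — the function is continuous at 1; evaluation is itself the limit, no machinery required.


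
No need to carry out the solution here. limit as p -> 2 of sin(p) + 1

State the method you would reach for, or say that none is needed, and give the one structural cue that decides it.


Diagnosis: no special technique — the expression is continuous at the evaluation point — substitute directly; no indeterminate form appears.


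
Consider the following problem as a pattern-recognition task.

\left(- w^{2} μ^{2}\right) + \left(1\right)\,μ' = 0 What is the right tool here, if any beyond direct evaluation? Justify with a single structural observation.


Method: separation of variables — one side of the product carries the independent variable, the other the unknown — the textbook separation shape.


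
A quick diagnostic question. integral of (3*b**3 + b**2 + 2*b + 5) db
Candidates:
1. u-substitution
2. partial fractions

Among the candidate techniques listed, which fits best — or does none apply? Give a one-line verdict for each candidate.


Verdict: no special technique — nothing composite, nothing rational, nothing trigonometric — each constant-multiple power of b integrates by the power rule alone.
- u-substitution: no substitution does more than relabel what direct integration already handles.
- partial fractions — there is no rational-function structure to decompose.


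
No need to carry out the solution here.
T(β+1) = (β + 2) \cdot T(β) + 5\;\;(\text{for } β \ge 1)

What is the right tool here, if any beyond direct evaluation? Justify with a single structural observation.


Verdict: a summation factor — normalize by the running product of β + 2: the left side becomes a difference, and differences sum.


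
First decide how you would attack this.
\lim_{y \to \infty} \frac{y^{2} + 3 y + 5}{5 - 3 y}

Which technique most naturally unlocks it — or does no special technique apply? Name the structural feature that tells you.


Diagnosis: dominant-term comparison — divide by the highest power of y present: lower-order terms vanish and the dominant ratio remains. Viewed as a single quotient this is an ∞/∞ form — an at-infinity application of l'Hôpital's rule would also resolve it; comparing leading growth reads the answer without differentiating.


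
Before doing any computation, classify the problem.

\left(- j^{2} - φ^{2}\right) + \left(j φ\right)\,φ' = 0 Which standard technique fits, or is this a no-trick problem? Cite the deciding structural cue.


Best approach: the homogeneous substitution — scaling j and φ together leaves the slope fixed — it depends only on φ/j, so substitute the ratio. This doubles as a Bernoulli equation in the unknown as written; the homogeneous route needs no setup at all.


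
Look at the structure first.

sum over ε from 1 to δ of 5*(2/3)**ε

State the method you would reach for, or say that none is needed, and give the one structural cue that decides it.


Best approach: the geometric series formula — check a ratio of consecutive terms: it is 2/3, independent of the index, so the geometric formula closes the sum.
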